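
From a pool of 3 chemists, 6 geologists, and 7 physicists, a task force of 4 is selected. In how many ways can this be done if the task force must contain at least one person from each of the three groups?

819

With no constraint there are C(16,4) = 1820 possible selections.
Selections missing a whole group: no chemists → C(13,4) = 715; no geologists → C(10,4) = 210; no physicists → C(9,4) = 126.
Add back selections omitting two groups (i.e. drawn from a single group): C(3,4) + C(6,4) + C(7,4) = 50.
By inclusion–exclusion: 1820 − 1051 + 50 = 819.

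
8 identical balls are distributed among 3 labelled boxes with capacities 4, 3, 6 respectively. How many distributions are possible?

17

Ignoring the caps, the number of non-negative solutions to x_1+…+x_3 = 8 is C(10,2) = 45.
Subtract solutions that violate a single cap (substitute x_i' = x_i − (cap_i+1)): x_1 ≥ 5 gives C(5,2) = 10; x_2 ≥ 4 gives C(6,2) = 15; x_3 ≥ 7 gives C(3,2) = 3. Together 28.
No two caps can be exceeded simultaneously, so the pair terms are all 0.
By inclusion–exclusion the count is 45 − 28 + 0 = 17.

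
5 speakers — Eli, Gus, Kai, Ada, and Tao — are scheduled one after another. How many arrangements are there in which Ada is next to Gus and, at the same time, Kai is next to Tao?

24

Treat {Ada,Gus} as one block (2 orders) and {Kai,Tao} as another (2 orders).
That leaves 3 units to arrange: 2 × 2 × 3! = 4 × 6 = 24.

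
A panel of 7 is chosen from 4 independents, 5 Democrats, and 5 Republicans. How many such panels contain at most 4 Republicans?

Split by how many Republicans are chosen (0 through 4).
Sum: C(5,0)·C(9,7) + C(5,1)·C(9,6) + C(5,2)·C(9,5) + C(5,3)·C(9,4) + C(5,4)·C(9,3) = 36 + 420 + 1260 + 1260 + 420 = 3396.

3396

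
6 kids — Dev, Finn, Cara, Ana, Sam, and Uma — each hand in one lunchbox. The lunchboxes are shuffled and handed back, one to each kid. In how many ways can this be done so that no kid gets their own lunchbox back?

265

Let Aᵢ be the assignments in which kid i gets their own lunchbox. We want the size of the complement of A₁∪…∪A_6.
By inclusion–exclusion this is Σ_{j=0}^{6} (−1)^j C(6,j)·(6−j)!.
Computing: 720 − 720 + 360 − 120 + 30 − 6 + 1 = 265.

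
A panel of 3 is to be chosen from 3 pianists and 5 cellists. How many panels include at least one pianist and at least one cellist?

Total 3-person selections from all 8: C(8,3) = 56.
Selections missing a whole group: no pianists → C(5,3) = 10; no cellists → C(3,3) = 1.
Both groups omitted at once is impossible, so 56 − 11 = 45.

45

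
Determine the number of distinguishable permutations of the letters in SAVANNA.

420

SAVANNA has 7 letters with A appearing 3 times and N appearing twice.
Dividing 7! = 5040 by 3!·2! = 12 for the repeated letters gives 420.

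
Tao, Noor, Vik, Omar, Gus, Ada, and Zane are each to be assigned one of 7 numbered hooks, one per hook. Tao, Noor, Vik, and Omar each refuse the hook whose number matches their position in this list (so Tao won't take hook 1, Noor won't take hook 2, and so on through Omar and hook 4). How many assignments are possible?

Let Aᵢ (for 1 ≤ i ≤ 4) be the placements that put person i in their forbidden hook. Any j of these fix j positions, leaving (7−j)! ways to fill the rest, and there are C(4,j) ways to pick which j.
By inclusion–exclusion, the number of valid placements is Σ_{j=0}^{4} (−1)^j C(4,j)·(7−j)!.
Computing: 5040 − 2880 + 720 − 96 + 6 = 2790.

2790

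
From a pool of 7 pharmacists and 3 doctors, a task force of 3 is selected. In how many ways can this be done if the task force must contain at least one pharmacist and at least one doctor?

84

With no constraint there are C(10,3) = 120 possible selections.
Selections missing a whole group: no pharmacists → C(3,3) = 1; no doctors → C(7,3) = 35.
Both groups omitted at once is impossible, so 120 − 36 = 84.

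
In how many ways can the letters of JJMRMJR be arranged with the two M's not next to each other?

Total arrangements of JJMRMJR: 7!/(3!·2!·2!) = 210.
Arrangements with the M's together: treat MM as one letter, giving (6)!/(3!·2!) = 60.
Hence 210 − 60 = 150.

150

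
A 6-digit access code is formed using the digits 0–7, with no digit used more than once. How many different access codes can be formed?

20160

This is a permutation of 6 out of 8: P(8,6) = 8!/2!.
8 × 7 × 6 × 5 × 4 × 3 = 20160.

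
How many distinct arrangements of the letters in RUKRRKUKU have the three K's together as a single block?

140

Treat the 3 copies of K as a single block. The multiset to arrange is then {KKK, R, R, R, U, U, U}, 7 items in all.
That gives (7)!/(3!·3!) = 140 arrangements.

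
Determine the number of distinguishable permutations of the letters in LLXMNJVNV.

The 9 letters of LLXMNJVNV have repeats: L appearing twice, N appearing twice, and V appearing twice.
So there are 9! / (2!·2!·2!) = 45360 distinguishable arrangements.

45360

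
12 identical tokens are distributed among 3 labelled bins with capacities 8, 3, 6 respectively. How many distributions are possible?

Ignoring the caps, the number of non-negative solutions to x_1+…+x_3 = 12 is C(14,2) = 91.
Subtract solutions that violate a single cap (substitute x_i' = x_i − (cap_i+1)): x_1 ≥ 9 gives C(5,2) = 10; x_2 ≥ 4 gives C(10,2) = 45; x_3 ≥ 7 gives C(7,2) = 21. Together 76.
Add back pairs where two caps are both exceeded: 0 + 0 + 3 = 3.
By inclusion–exclusion the count is 91 − 76 + 3 = 18.

18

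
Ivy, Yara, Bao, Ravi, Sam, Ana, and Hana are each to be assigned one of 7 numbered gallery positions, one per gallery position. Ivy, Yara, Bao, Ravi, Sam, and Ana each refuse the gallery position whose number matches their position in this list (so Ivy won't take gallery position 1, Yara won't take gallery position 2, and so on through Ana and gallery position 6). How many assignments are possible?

2119

Let Aᵢ (for 1 ≤ i ≤ 6) be the placements that put person i in their forbidden gallery position. Any j of these fix j positions, leaving (7−j)! ways to fill the rest, and there are C(6,j) ways to pick which j.
By inclusion–exclusion, the number of valid placements is Σ_{j=0}^{6} (−1)^j C(6,j)·(7−j)!.
Computing: 5040 − 4320 + 1800 − 480 + 90 − 12 + 1 = 2119.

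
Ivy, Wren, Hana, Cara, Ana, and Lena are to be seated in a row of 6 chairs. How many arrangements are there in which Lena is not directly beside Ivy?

480

There are 6! = 720 arrangements in all. If Lena and Ivy are adjacent, merging them into one block gives 2·(5)! = 240 arrangements.
So 720 − 240 = 480 arrangements keep them apart.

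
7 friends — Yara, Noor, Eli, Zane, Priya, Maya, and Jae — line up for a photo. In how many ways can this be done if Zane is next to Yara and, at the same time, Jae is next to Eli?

480

Treat {Zane,Yara} as one block (2 orders) and {Jae,Eli} as another (2 orders).
That leaves 5 units to arrange: 2 × 2 × 5! = 4 × 120 = 480.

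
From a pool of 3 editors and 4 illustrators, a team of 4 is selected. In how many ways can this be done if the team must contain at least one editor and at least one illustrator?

Unrestricted: C(7,4) = 35 ways to pick any 4 of the 7.
Selections missing a whole group: no editors → C(4,4) = 1; no illustrators → C(3,4) = 0.
Both groups omitted at once is impossible, so 35 − 1 = 34.

34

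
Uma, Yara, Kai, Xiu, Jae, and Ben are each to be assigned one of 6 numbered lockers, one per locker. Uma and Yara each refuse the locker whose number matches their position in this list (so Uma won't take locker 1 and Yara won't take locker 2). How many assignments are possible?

504

Let Aᵢ (for i ∈ {1, 2}) be the placements that put person i in their forbidden locker. Any j of these fix j positions, leaving (6−j)! ways to fill the rest, and there are C(2,j) ways to pick which j.
By inclusion–exclusion, the number of valid placements is Σ_{j=0}^{2} (−1)^j C(2,j)·(6−j)!.
Computing: 720 − 240 + 24 = 504.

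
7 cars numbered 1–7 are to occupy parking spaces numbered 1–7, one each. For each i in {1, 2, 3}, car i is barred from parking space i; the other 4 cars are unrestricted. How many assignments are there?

3216

Let Aᵢ (for i ∈ {1, 2, 3}) be the placements that put car i in its forbidden parking space. Any j of these fix j positions, leaving (7−j)! ways to fill the rest, and there are C(3,j) ways to pick which j.
By inclusion–exclusion, the number of valid placements is Σ_{j=0}^{3} (−1)^j C(3,j)·(7−j)!.
Computing: 5040 − 2160 + 360 − 24 = 3216.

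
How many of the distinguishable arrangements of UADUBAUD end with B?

Fix B in the last position and arrange the remaining 7 letters.
Those 7 letters have A appearing twice, D appearing twice, and U appearing 3 times, giving (7)!/(3!·2!·2!) = 210.

210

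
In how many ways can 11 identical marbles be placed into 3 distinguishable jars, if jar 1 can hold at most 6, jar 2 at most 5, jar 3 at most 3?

By stars and bars, unrestricted non-negative solutions to x_1+…+x_3 = 11 number C(11+2,2) = 78.
Subtract solutions that violate a single cap (substitute x_i' = x_i − (cap_i+1)): x_1 ≥ 7 gives C(6,2) = 15; x_2 ≥ 6 gives C(7,2) = 21; x_3 ≥ 4 gives C(9,2) = 36. Together 72.
Add back pairs where two caps are both exceeded: 0 + 1 + 3 = 4.
By inclusion–exclusion the count is 78 − 72 + 4 = 10.

10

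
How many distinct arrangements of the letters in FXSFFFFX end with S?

21

Fix S in the last position and arrange the remaining 7 letters.
Those 7 letters have F appearing 5 times and X appearing twice, giving (7)!/(5!·2!) = 21.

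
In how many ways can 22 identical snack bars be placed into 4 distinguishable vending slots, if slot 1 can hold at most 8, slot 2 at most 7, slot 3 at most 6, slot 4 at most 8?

119

By stars and bars, unrestricted non-negative solutions to x_1+…+x_4 = 22 number C(22+3,3) = 2300.
Subtract solutions that violate a single cap (substitute x_i' = x_i − (cap_i+1)): x_1 ≥ 9 gives C(16,3) = 560; x_2 ≥ 8 gives C(17,3) = 680; x_3 ≥ 7 gives C(18,3) = 816; x_4 ≥ 9 gives C(16,3) = 560. Together 2616.
Add back pairs where two caps are both exceeded: 56 + 84 + 35 + 120 + 56 + 84 = 435.
By inclusion–exclusion the count is 2300 − 2616 + 435 = 119.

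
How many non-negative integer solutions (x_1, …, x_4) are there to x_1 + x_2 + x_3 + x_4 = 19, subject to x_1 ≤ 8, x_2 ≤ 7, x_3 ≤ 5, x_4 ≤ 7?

By stars and bars, unrestricted non-negative solutions to x_1+…+x_4 = 19 number C(19+3,3) = 1540.
Subtract solutions that violate a single cap (substitute x_i' = x_i − (cap_i+1)): x_1 ≥ 9 gives C(13,3) = 286; x_2 ≥ 8 gives C(14,3) = 364; x_3 ≥ 6 gives C(16,3) = 560; x_4 ≥ 8 gives C(14,3) = 364. Together 1574.
Add back pairs where two caps are both exceeded: 10 + 35 + 10 + 56 + 20 + 56 = 187.
By inclusion–exclusion the count is 1540 − 1574 + 187 = 153.

153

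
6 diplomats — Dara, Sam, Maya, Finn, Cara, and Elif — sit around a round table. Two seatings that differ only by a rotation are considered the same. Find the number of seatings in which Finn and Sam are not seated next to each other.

72

All circular seatings of 6 people number (5)! = 120.
Seatings with Finn beside Sam: treat them as a block with 2 internal orders, giving 2 × (4)! = 48.
Subtracting, 120 − 48 = 72.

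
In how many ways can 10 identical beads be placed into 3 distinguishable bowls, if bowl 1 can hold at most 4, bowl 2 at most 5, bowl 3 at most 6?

20

Ignoring the caps, the number of non-negative solutions to x_1+…+x_3 = 10 is C(12,2) = 66.
Subtract solutions that violate a single cap (substitute x_i' = x_i − (cap_i+1)): x_1 ≥ 5 gives C(7,2) = 21; x_2 ≥ 6 gives C(6,2) = 15; x_3 ≥ 7 gives C(5,2) = 10. Together 46.
No two caps can be exceeded simultaneously, so the pair terms are all 0.
By inclusion–exclusion the count is 66 − 46 + 0 = 20.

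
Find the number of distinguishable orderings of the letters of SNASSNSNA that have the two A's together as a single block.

Treat the 2 copies of A as a single block. The multiset to arrange is then {AA, N, N, N, S, S, S, S}, 8 items in all.
That gives (8)!/(4!·3!) = 280 arrangements.

280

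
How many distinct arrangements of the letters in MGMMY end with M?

12

Fix M in the last position and arrange the remaining 4 letters.
Those 4 letters have M appearing twice, giving (4)!/(2!) = 12.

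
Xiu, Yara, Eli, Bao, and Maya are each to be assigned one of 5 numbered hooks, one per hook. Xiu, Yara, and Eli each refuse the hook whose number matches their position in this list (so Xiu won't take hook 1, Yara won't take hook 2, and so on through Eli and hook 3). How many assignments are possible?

64

Let Aᵢ (for i ∈ {1, 2, 3}) be the placements that put person i in their forbidden hook. Any j of these fix j positions, leaving (5−j)! ways to fill the rest, and there are C(3,j) ways to pick which j.
By inclusion–exclusion, the number of valid placements is Σ_{j=0}^{3} (−1)^j C(3,j)·(5−j)!.
Computing: 120 − 72 + 18 − 2 = 64.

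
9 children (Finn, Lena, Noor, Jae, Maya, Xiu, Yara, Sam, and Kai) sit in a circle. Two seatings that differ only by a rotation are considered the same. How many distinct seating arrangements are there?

40320

Around a circle, 9 distinct people have 9!/9 = (8)! = 40320 rotationally distinct seatings.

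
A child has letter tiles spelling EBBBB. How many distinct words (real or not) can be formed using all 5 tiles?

The 5 letters of EBBBB have repeats: B appearing 4 times.
The number of distinct arrangements is 5!/(4!) = 120/24 = 5.

5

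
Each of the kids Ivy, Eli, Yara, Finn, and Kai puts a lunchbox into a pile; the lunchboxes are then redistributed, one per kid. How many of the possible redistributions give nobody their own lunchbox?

Count assignments avoiding every fixed point. For any j of the 5 kids fixed to their own lunchbox, the other 5−j can be arranged in (5−j)! ways.
By inclusion–exclusion this is Σ_{j=0}^{5} (−1)^j C(5,j)·(5−j)!.
Computing: 120 − 120 + 60 − 20 + 5 − 1 = 44.

44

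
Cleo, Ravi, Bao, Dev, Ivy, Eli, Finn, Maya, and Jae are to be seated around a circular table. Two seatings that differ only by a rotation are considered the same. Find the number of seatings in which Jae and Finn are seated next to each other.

10080

Treat {Jae, Finn} as one unit (2 internal orders) and seat the resulting 8 units around the table: (7)! circular arrangements.
So 2 × (7)! = 2 × 5040 = 10080.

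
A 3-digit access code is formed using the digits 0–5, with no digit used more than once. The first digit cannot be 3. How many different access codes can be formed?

The first digit has 6−1 = 5 choices (anything except 3).
The remaining 2 digits are filled from the other 5 symbols without repetition: 5 × 4 = 20.
Total: 5 × 20 = 100.

100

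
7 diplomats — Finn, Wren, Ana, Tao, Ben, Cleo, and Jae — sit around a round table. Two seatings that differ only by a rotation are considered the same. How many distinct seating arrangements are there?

Around a circle, 7 distinct people have 7!/7 = (6)! = 720 rotationally distinct seatings.

720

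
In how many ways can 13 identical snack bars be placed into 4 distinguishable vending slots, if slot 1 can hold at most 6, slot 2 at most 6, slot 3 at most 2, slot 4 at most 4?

45

By stars and bars, unrestricted non-negative solutions to x_1+…+x_4 = 13 number C(13+3,3) = 560.
Subtract solutions that violate a single cap (substitute x_i' = x_i − (cap_i+1)): x_1 ≥ 7 gives C(9,3) = 84; x_2 ≥ 7 gives C(9,3) = 84; x_3 ≥ 3 gives C(13,3) = 286; x_4 ≥ 5 gives C(11,3) = 165. Together 619.
Add back pairs where two caps are both exceeded: 0 + 20 + 4 + 20 + 4 + 56 = 104.
By inclusion–exclusion the count is 560 − 619 + 104 = 45.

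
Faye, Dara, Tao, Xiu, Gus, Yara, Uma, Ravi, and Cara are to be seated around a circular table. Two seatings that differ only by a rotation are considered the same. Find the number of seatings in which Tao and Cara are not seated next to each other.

Without the restriction there are (8)! = 40320 seatings.
Seatings with Tao beside Cara: treat them as a block with 2 internal orders, giving 2 × (7)! = 10080.
Subtracting, 40320 − 10080 = 30240.

30240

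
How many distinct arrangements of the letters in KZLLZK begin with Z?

With the first slot taken by Z, it remains to arrange the other 5 letters (KLLZK).
Those 5 letters have K appearing twice and L appearing twice, giving (5)!/(2!·2!) = 30.

30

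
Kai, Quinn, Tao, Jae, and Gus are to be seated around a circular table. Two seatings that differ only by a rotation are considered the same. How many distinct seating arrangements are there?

24

Around a circle, 5 distinct people have 5!/5 = (4)! = 24 rotationally distinct seatings.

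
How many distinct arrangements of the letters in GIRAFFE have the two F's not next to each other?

1800

There are 7!/(2!) = 2520 arrangements of GIRAFFE in total.
Arrangements with the F's together: treat FF as one letter, giving (6)! = 720.
Hence 2520 − 720 = 1800.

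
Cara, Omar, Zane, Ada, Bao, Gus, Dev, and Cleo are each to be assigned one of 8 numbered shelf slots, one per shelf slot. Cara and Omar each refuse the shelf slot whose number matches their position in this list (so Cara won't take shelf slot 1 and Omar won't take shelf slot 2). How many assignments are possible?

30960

Let Aᵢ (for i ∈ {1, 2}) be the placements that put person i in their forbidden shelf slot. Any j of these fix j positions, leaving (8−j)! ways to fill the rest, and there are C(2,j) ways to pick which j.
By inclusion–exclusion, the number of valid placements is Σ_{j=0}^{2} (−1)^j C(2,j)·(8−j)!.
Computing: 40320 − 10080 + 720 = 30960.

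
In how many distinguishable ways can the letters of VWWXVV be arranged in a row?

The 6 letters of VWWXVV have repeats: V appearing 3 times and W appearing twice.
Dividing 6! = 720 by 3!·2! = 12 for the repeated letters gives 60.

60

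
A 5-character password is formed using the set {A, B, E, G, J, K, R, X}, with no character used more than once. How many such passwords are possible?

6720

This is a permutation of 5 out of 8: P(8,5) = 8!/3!.
That product is 8 × 7 × 6 × 5 × 4 = 6720.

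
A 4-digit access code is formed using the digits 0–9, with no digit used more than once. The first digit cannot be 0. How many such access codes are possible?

The first digit has 10−1 = 9 choices (anything except 0).
The remaining 3 digits are filled from the other 9 symbols without repetition: 9 × 8 × 7 = 504.
Total: 9 × 504 = 4536.

4536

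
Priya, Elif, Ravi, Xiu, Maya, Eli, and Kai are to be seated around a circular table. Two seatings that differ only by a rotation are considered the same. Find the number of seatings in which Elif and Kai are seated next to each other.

240

Glue Elif and Kai into a block (2 internal orders). Seating 6 units around a circle gives (5)! arrangements.
So 2 × (5)! = 2 × 120 = 240.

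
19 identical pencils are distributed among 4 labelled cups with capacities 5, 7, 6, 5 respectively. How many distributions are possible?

Ignoring the caps, the number of non-negative solutions to x_1+…+x_4 = 19 is C(22,3) = 1540.
Subtract solutions that violate a single cap (substitute x_i' = x_i − (cap_i+1)): x_1 ≥ 6 gives C(16,3) = 560; x_2 ≥ 8 gives C(14,3) = 364; x_3 ≥ 7 gives C(15,3) = 455; x_4 ≥ 6 gives C(16,3) = 560. Together 1939.
Add back pairs where two caps are both exceeded: 56 + 84 + 120 + 35 + 56 + 84 = 435.
Subtract triples: 0 + 0 + 1 + 0 = 1.
By inclusion–exclusion the count is 1540 − 1939 + 435 − 1 = 35.

35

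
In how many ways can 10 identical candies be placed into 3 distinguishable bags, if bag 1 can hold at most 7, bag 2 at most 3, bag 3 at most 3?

10

By stars and bars, unrestricted non-negative solutions to x_1+…+x_3 = 10 number C(10+2,2) = 66.
Subtract solutions that violate a single cap (substitute x_i' = x_i − (cap_i+1)): x_1 ≥ 8 gives C(4,2) = 6; x_2 ≥ 4 gives C(8,2) = 28; x_3 ≥ 4 gives C(8,2) = 28. Together 62.
Add back pairs where two caps are both exceeded: 0 + 0 + 6 = 6.
By inclusion–exclusion the count is 66 − 62 + 6 = 10.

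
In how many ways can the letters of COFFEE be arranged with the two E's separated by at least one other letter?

Total arrangements of COFFEE: 6!/(2!·2!) = 180.
Arrangements with the E's together: treat EE as one letter, giving (5)!/(2!) = 60.
Hence 180 − 60 = 120.

120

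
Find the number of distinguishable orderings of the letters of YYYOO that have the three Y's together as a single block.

Treat the 3 copies of Y as a single block. The multiset to arrange is then {YYY, O, O}, 3 items in all.
That gives (3)!/(2!) = 3 arrangements.

3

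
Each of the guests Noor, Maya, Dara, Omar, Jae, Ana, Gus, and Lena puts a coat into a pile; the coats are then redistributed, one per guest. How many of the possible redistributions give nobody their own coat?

14833

Let Aᵢ be the assignments in which guest i gets their own coat. We want the size of the complement of A₁∪…∪A_8.
By inclusion–exclusion this is Σ_{j=0}^{8} (−1)^j C(8,j)·(8−j)!.
Computing: 40320 − 40320 + 20160 − 6720 + 1680 − 336 + 56 − 8 + 1 = 14833.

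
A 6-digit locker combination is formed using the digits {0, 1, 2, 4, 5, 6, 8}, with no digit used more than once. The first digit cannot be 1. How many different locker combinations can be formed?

The first digit has 7−1 = 6 choices (anything except 1).
The remaining 5 digits are filled from the other 6 symbols without repetition: 6 × 5 × 4 × 3 × 2 = 720.
Total: 6 × 720 = 4320.

4320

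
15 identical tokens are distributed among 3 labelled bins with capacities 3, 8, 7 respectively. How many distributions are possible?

10

Ignoring the caps, the number of non-negative solutions to x_1+…+x_3 = 15 is C(17,2) = 136.
Subtract solutions that violate a single cap (substitute x_i' = x_i − (cap_i+1)): x_1 ≥ 4 gives C(13,2) = 78; x_2 ≥ 9 gives C(8,2) = 28; x_3 ≥ 8 gives C(9,2) = 36. Together 142.
Add back pairs where two caps are both exceeded: 6 + 10 + 0 = 16.
By inclusion–exclusion the count is 136 − 142 + 16 = 10.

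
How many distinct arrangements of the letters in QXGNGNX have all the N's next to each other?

Treat the 2 copies of N as a single block. The multiset to arrange is then {NN, G, G, Q, X, X}, 6 items in all.
That gives (6)!/(2!·2!) = 180 arrangements.

180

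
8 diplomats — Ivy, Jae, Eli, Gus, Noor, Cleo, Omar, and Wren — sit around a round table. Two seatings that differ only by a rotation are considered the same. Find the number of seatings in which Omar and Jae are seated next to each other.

1440

Treat {Omar, Jae} as one unit (2 internal orders) and seat the resulting 7 units around the table: (6)! circular arrangements.
So 2 × (6)! = 2 × 720 = 1440.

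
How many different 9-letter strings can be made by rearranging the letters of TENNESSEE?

3780

The 9 letters of TENNESSEE have repeats: E appearing 4 times, N appearing twice, and S appearing twice.
The number of distinct arrangements is 9!/(4!·2!·2!) = 362880/96 = 3780.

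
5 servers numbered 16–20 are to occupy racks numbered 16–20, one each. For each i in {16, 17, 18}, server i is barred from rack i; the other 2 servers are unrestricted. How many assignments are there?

Let Aᵢ (for i ∈ {16, 17, 18}) be the placements that put server i in its forbidden rack. Any j of these fix j positions, leaving (5−j)! ways to fill the rest, and there are C(3,j) ways to pick which j.
By inclusion–exclusion, the number of valid placements is Σ_{j=0}^{3} (−1)^j C(3,j)·(5−j)!.
Computing: 120 − 72 + 18 − 2 = 64.

64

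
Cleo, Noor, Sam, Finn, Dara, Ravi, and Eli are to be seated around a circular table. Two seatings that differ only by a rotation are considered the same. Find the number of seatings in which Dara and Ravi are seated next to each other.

240

Treat {Dara, Ravi} as one unit (2 internal orders) and seat the resulting 6 units around the table: (5)! circular arrangements.
So 2 × (5)! = 2 × 120 = 240.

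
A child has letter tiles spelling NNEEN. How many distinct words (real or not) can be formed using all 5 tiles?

10

NNEEN has 5 letters with E appearing twice and N appearing 3 times.
The number of distinct arrangements is 5!/(3!·2!) = 120/12 = 10.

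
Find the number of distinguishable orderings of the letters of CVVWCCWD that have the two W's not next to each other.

1260

Total arrangements of CVVWCCWD: 8!/(3!·2!·2!) = 1680.
If the two W's are adjacent, glue them into one block, leaving 7 items to arrange: (7)!/(3!·2!) = 420 ways.
Hence 1680 − 420 = 1260.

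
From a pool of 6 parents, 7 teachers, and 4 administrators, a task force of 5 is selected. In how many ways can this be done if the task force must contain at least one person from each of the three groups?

Unrestricted: C(17,5) = 6188 ways to pick any 5 of the 17.
Selections missing a whole group: no parents → C(11,5) = 462; no teachers → C(10,5) = 252; no administrators → C(13,5) = 1287.
Add back selections omitting two groups (i.e. drawn from a single group): C(6,5) + C(7,5) + C(4,5) = 27.
By inclusion–exclusion: 6188 − 2001 + 27 = 4214.

4214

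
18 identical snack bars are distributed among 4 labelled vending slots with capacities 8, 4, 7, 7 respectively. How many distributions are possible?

143

By stars and bars, unrestricted non-negative solutions to x_1+…+x_4 = 18 number C(18+3,3) = 1330.
Subtract solutions that violate a single cap (substitute x_i' = x_i − (cap_i+1)): x_1 ≥ 9 gives C(12,3) = 220; x_2 ≥ 5 gives C(16,3) = 560; x_3 ≥ 8 gives C(13,3) = 286; x_4 ≥ 8 gives C(13,3) = 286. Together 1352.
Add back pairs where two caps are both exceeded: 35 + 4 + 4 + 56 + 56 + 10 = 165.
By inclusion–exclusion the count is 1330 − 1352 + 165 = 143.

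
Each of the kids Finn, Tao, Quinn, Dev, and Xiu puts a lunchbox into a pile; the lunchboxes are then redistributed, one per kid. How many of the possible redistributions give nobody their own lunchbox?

Let Aᵢ be the assignments in which kid i gets their own lunchbox. We want the size of the complement of A₁∪…∪A_5.
By inclusion–exclusion this is Σ_{j=0}^{5} (−1)^j C(5,j)·(5−j)!.
Computing: 120 − 120 + 60 − 20 + 5 − 1 = 44.

44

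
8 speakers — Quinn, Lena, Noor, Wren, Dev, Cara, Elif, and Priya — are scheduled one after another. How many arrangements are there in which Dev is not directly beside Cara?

Of the 8! = 40320 arrangements, those with Dev and Cara adjacent number 2 × 7! = 10080 (treat the pair as a block with 2 internal orders).
Complementary counting: 40320 − 10080 = 30240.

30240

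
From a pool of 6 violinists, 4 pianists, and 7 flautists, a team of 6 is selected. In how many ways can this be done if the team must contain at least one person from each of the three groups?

Total 6-person selections from all 17: C(17,6) = 12376.
Subtract selections that omit an entire group: no violinists → C(11,6) = 462; no pianists → C(13,6) = 1716; no flautists → C(10,6) = 210.
Add back selections omitting two groups (i.e. drawn from a single group): C(6,6) + C(4,6) + C(7,6) = 8.
By inclusion–exclusion: 12376 − 2388 + 8 = 9996.

9996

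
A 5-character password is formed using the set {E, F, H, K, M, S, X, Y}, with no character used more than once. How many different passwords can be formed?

With no repetition, fill the 5 characters in order: 8 choices, then 7, down to 4.
That product is 8 × 7 × 6 × 5 × 4 = 6720.

6720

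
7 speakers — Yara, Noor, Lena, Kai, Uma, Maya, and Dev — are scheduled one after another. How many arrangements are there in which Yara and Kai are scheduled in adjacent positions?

1440

Glue Yara and Kai into one block (2 internal orders), leaving 6 units to arrange in a row.
That gives 2 × 6! = 2 × 720 = 1440.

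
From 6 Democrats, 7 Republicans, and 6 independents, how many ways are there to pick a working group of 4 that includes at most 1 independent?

2431

Split by how many independents are chosen (0 through 1).
Sum: C(6,0)·C(13,4) + C(6,1)·C(13,3) = 715 + 1716 = 2431.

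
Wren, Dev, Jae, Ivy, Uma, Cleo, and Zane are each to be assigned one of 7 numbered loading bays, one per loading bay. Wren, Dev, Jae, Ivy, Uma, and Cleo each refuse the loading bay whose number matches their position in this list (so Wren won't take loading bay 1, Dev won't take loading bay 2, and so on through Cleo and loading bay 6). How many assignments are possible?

2119

Let Aᵢ (for 1 ≤ i ≤ 6) be the placements that put person i in their forbidden loading bay. Any j of these fix j positions, leaving (7−j)! ways to fill the rest, and there are C(6,j) ways to pick which j.
By inclusion–exclusion, the number of valid placements is Σ_{j=0}^{6} (−1)^j C(6,j)·(7−j)!.
Computing: 5040 − 4320 + 1800 − 480 + 90 − 12 + 1 = 2119.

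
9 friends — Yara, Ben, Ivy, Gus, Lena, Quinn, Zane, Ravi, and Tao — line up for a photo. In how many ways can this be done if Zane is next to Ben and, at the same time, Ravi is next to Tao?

20160

Treat {Zane,Ben} as one block (2 orders) and {Ravi,Tao} as another (2 orders).
That leaves 7 units to arrange: 2 × 2 × 7! = 4 × 5040 = 20160.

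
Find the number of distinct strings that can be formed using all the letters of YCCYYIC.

140

Letter multiplicities in YCCYYIC: C×3, I×1, Y×3.
Dividing 7! = 5040 by 3!·3! = 36 for the repeated letters gives 140.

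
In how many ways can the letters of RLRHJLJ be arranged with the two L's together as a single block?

180

Treat the 2 copies of L as a single block. The multiset to arrange is then {LL, H, J, J, R, R}, 6 items in all.
That gives (6)!/(2!·2!) = 180 arrangements.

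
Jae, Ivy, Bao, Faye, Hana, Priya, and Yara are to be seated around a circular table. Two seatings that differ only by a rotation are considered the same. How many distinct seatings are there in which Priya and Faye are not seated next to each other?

Without the restriction there are (6)! = 720 seatings.
Seatings with Priya beside Faye: treat them as a block with 2 internal orders, giving 2 × (5)! = 240.
Subtracting, 720 − 240 = 480.

480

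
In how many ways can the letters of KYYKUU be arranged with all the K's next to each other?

Treat the 2 copies of K as a single block. The multiset to arrange is then {KK, U, U, Y, Y}, 5 items in all.
That gives (5)!/(2!·2!) = 30 arrangements.

30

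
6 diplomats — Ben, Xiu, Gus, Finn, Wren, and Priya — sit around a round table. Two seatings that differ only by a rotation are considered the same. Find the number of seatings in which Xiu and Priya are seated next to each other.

48

Glue Xiu and Priya into a block (2 internal orders). Seating 5 units around a circle gives (4)! arrangements.
So 2 × (4)! = 2 × 24 = 48.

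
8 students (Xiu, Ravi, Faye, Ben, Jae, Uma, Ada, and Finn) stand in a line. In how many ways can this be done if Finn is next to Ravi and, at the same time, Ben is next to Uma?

Treat {Finn,Ravi} as one block (2 orders) and {Ben,Uma} as another (2 orders).
That leaves 6 units to arrange: 2 × 2 × 6! = 4 × 720 = 2880.

2880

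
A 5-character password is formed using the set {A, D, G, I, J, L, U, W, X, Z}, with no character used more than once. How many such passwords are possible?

With no repetition, fill the 5 characters in order: 10 choices, then 9, down to 6.
10 × 9 × 8 × 7 × 6 = 30240.

30240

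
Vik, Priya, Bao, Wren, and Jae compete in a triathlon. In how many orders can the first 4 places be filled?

120

There are 5 choices for 1st place, 4 for 2nd, and so on down to 2 for position 4.
That gives 5 × 4 × 3 × 2 = 120.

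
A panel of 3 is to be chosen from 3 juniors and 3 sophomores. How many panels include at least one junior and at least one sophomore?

18

Unrestricted: C(6,3) = 20 ways to pick any 3 of the 6.
Selections missing a whole group: no juniors → C(3,3) = 1; no sophomores → C(3,3) = 1.
Both groups omitted at once is impossible, so 20 − 2 = 18.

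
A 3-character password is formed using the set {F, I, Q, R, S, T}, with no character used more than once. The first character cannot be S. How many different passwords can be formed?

100

The first character has 6−1 = 5 choices (anything except S).
The remaining 2 characters are filled from the other 5 symbols without repetition: 5 × 4 = 20.
Total: 5 × 20 = 100.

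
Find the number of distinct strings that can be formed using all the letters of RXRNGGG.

420

RXRNGGG has 7 letters with G appearing 3 times and R appearing twice.
So there are 7! / (3!·2!) = 420 distinguishable arrangements.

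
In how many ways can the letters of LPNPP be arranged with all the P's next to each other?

6

Treat the 3 copies of P as a single block. The multiset to arrange is then {PPP, L, N}, 3 items in all.
All 3 items are distinct, so there are (3)! = 6 arrangements.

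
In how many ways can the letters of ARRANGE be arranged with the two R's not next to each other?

900

Total arrangements of ARRANGE: 7!/(2!·2!) = 1260.
If the two R's are adjacent, glue them into one block, leaving 6 items to arrange: (6)!/(2!) = 360 ways.
Hence 1260 − 360 = 900.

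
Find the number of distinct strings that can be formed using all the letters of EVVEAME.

The 7 letters of EVVEAME have repeats: E appearing 3 times and V appearing twice.
Dividing 7! = 5040 by 3!·2! = 12 for the repeated letters gives 420.

420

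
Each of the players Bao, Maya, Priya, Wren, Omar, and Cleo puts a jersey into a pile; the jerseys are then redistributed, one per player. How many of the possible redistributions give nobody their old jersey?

265

Count assignments avoiding every fixed point. For any j of the 6 players fixed to their old jersey, the other 6−j can be arranged in (6−j)! ways.
By inclusion–exclusion this is Σ_{j=0}^{6} (−1)^j C(6,j)·(6−j)!.
Computing: 720 − 720 + 360 − 120 + 30 − 6 + 1 = 265.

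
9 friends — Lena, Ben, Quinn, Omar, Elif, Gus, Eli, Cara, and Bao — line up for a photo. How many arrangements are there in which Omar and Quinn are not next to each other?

282240

Of the 9! = 362880 arrangements, those with Omar and Quinn adjacent number 2 × 8! = 80640 (treat the pair as a block with 2 internal orders).
So 362880 − 80640 = 282240 arrangements keep them apart.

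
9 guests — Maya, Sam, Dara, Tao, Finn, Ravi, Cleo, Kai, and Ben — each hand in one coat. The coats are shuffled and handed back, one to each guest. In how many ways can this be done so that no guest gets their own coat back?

133496

Count assignments avoiding every fixed point. For any j of the 9 guests fixed to their own coat, the other 9−j can be arranged in (9−j)! ways.
By inclusion–exclusion this is Σ_{j=0}^{9} (−1)^j C(9,j)·(9−j)!.
Computing: 362880 − 362880 + 181440 − 60480 + 15120 − 3024 + 504 − 72 + 9 − 1 = 133496.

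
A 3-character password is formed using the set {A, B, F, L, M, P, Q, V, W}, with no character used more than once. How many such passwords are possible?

This is a permutation of 3 out of 9: P(9,3) = 9!/6!.
9 × 8 × 7 = 504.

504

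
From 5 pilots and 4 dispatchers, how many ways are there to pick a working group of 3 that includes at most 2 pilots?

74

Split by how many pilots are chosen (0 through 2).
Sum: C(5,0)·C(4,3) + C(5,1)·C(4,2) + C(5,2)·C(4,1) = 4 + 30 + 40 = 74.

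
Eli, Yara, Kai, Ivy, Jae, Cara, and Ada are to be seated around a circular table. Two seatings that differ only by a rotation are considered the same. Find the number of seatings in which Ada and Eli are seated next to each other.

240

Glue Ada and Eli into a block (2 internal orders). Seating 6 units around a circle gives (5)! arrangements.
So 2 × (5)! = 2 × 120 = 240.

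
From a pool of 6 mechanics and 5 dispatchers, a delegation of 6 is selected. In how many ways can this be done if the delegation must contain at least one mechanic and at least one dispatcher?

461

Unrestricted: C(11,6) = 462 ways to pick any 6 of the 11.
Selections missing a whole group: no mechanics → C(5,6) = 0; no dispatchers → C(6,6) = 1.
Both groups omitted at once is impossible, so 462 − 1 = 461.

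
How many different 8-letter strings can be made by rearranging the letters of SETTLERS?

5040

SETTLERS has 8 letters with E appearing twice, S appearing twice, and T appearing twice.
The number of distinct arrangements is 8!/(2!·2!·2!) = 40320/8 = 5040.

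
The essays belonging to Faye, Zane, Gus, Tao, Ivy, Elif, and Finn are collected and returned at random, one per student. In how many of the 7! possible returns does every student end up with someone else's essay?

Count assignments avoiding every fixed point. For any j of the 7 students fixed to their own essay, the other 7−j can be arranged in (7−j)! ways.
By inclusion–exclusion this is Σ_{j=0}^{7} (−1)^j C(7,j)·(7−j)!.
Computing: 5040 − 5040 + 2520 − 840 + 210 − 42 + 7 − 1 = 1854.

1854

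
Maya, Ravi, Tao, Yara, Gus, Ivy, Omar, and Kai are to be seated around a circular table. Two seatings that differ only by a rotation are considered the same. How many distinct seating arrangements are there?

5040

Around a circle, 8 distinct people have 8!/8 = (7)! = 5040 rotationally distinct seatings.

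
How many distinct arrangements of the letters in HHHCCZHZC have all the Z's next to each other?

280

Treat the 2 copies of Z as a single block. The multiset to arrange is then {ZZ, C, C, C, H, H, H, H}, 8 items in all.
That gives (8)!/(4!·3!) = 280 arrangements.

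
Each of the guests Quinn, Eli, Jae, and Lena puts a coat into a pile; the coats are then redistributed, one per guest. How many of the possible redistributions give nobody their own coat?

9

Count assignments avoiding every fixed point. For any j of the 4 guests fixed to their own coat, the other 4−j can be arranged in (4−j)! ways.
By inclusion–exclusion this is Σ_{j=0}^{4} (−1)^j C(4,j)·(4−j)!.
Computing: 24 − 24 + 12 − 4 + 1 = 9.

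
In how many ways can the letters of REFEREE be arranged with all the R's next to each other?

30

Treat the 2 copies of R as a single block. The multiset to arrange is then {RR, E, E, E, E, F}, 6 items in all.
That gives (6)!/(4!) = 30 arrangements.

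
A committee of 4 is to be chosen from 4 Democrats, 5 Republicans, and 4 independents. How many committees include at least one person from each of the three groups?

400

Unrestricted: C(13,4) = 715 ways to pick any 4 of the 13.
Selections missing a whole group: no Democrats → C(9,4) = 126; no Republicans → C(8,4) = 70; no independents → C(9,4) = 126.
Add back selections omitting two groups (i.e. drawn from a single group): C(4,4) + C(5,4) + C(4,4) = 7.
By inclusion–exclusion: 715 − 322 + 7 = 400.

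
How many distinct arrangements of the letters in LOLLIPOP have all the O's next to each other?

Treat the 2 copies of O as a single block. The multiset to arrange is then {OO, I, L, L, L, P, P}, 7 items in all.
That gives (7)!/(3!·2!) = 420 arrangements.

420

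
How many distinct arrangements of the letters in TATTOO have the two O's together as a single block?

20

Treat the 2 copies of O as a single block. The multiset to arrange is then {OO, A, T, T, T}, 5 items in all.
That gives (5)!/(3!) = 20 arrangements.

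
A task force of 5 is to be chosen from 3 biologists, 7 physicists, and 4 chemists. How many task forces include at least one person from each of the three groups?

1288

Total 5-person selections from all 14: C(14,5) = 2002.
Subtract selections that omit an entire group: no biologists → C(11,5) = 462; no physicists → C(7,5) = 21; no chemists → C(10,5) = 252.
Add back selections omitting two groups (i.e. drawn from a single group): C(3,5) + C(7,5) + C(4,5) = 21.
By inclusion–exclusion: 2002 − 735 + 21 = 1288.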